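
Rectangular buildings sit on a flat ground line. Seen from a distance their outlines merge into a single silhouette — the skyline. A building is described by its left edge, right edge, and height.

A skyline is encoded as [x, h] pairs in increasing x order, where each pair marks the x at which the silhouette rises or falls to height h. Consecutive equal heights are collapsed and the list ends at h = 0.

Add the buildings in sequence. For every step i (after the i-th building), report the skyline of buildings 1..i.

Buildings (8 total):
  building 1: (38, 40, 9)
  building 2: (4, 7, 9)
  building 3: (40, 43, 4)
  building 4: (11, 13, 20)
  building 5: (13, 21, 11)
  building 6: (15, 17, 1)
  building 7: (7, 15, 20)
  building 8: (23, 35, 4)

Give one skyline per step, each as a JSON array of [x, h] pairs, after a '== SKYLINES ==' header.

== SKYLINES ==
[[38,9],[40,0]]
[[4,9],[7,0],[38,9],[40,0]]
[[4,9],[7,0],[38,9],[40,4],[43,0]]
[[4,9],[7,0],[11,20],[13,0],[38,9],[40,4],[43,0]]
[[4,9],[7,0],[11,20],[13,11],[21,0],[38,9],[40,4],[43,0]]
[[4,9],[7,0],[11,20],[13,11],[21,0],[38,9],[40,4],[43,0]]
[[4,9],[7,20],[15,11],[21,0],[38,9],[40,4],[43,0]]
[[4,9],[7,20],[15,11],[21,0],[23,4],[35,0],[38,9],[40,4],[43,0]]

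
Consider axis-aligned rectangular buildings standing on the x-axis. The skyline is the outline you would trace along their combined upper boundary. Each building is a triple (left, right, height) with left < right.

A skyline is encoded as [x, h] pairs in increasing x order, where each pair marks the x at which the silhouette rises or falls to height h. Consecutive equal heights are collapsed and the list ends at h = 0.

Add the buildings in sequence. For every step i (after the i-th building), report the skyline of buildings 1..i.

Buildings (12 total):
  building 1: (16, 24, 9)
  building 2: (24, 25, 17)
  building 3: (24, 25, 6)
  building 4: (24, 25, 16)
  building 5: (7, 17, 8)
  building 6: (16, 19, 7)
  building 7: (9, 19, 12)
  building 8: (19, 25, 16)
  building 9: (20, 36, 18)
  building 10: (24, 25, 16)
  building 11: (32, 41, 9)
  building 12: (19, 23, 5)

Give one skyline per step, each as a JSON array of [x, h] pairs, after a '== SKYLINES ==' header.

== SKYLINES ==
[[16,9],[24,0]]
[[16,9],[24,17],[25,0]]
[[16,9],[24,17],[25,0]]
[[16,9],[24,17],[25,0]]
[[7,8],[16,9],[24,17],[25,0]]
[[7,8],[16,9],[24,17],[25,0]]
[[7,8],[9,12],[19,9],[24,17],[25,0]]
[[7,8],[9,12],[19,16],[24,17],[25,0]]
[[7,8],[9,12],[19,16],[20,18],[36,0]]
[[7,8],[9,12],[19,16],[20,18],[36,0]]
[[7,8],[9,12],[19,16],[20,18],[36,9],[41,0]]
[[7,8],[9,12],[19,16],[20,18],[36,9],[41,0]]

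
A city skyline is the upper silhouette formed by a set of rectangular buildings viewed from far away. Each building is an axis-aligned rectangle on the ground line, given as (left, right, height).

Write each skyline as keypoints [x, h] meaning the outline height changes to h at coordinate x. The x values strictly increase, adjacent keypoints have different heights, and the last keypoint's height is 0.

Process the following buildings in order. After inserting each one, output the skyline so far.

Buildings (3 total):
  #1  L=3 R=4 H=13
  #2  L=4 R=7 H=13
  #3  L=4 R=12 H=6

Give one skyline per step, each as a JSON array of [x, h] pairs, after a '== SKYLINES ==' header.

== SKYLINES ==
[[3,13],[4,0]]
[[3,13],[7,0]]
[[3,13],[7,6],[12,0]]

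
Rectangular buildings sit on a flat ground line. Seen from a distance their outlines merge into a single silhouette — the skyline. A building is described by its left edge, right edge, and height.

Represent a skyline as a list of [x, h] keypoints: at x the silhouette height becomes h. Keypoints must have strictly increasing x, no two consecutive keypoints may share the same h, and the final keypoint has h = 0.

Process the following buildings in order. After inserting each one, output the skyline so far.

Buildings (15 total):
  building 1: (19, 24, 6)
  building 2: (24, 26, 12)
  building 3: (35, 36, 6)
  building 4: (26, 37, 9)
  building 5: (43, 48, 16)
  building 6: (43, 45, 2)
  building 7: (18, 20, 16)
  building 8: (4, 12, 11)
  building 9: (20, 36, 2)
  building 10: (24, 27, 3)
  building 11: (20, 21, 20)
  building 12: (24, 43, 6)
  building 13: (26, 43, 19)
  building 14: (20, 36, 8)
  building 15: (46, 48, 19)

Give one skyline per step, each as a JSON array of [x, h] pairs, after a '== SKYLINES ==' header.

== SKYLINES ==
[[19,6],[24,0]]
[[19,6],[24,12],[26,0]]
[[19,6],[24,12],[26,0],[35,6],[36,0]]
[[19,6],[24,12],[26,9],[37,0]]
[[19,6],[24,12],[26,9],[37,0],[43,16],[48,0]]
[[19,6],[24,12],[26,9],[37,0],[43,16],[48,0]]
[[18,16],[20,6],[24,12],[26,9],[37,0],[43,16],[48,0]]
[[4,11],[12,0],[18,16],[20,6],[24,12],[26,9],[37,0],[43,16],[48,0]]
[[4,11],[12,0],[18,16],[20,6],[24,12],[26,9],[37,0],[43,16],[48,0]]
[[4,11],[12,0],[18,16],[20,6],[24,12],[26,9],[37,0],[43,16],[48,0]]
[[4,11],[12,0],[18,16],[20,20],[21,6],[24,12],[26,9],[37,0],[43,16],[48,0]]
[[4,11],[12,0],[18,16],[20,20],[21,6],[24,12],[26,9],[37,6],[43,16],[48,0]]
[[4,11],[12,0],[18,16],[20,20],[21,6],[24,12],[26,19],[43,16],[48,0]]
[[4,11],[12,0],[18,16],[20,20],[21,8],[24,12],[26,19],[43,16],[48,0]]
[[4,11],[12,0],[18,16],[20,20],[21,8],[24,12],[26,19],[43,16],[46,19],[48,0]]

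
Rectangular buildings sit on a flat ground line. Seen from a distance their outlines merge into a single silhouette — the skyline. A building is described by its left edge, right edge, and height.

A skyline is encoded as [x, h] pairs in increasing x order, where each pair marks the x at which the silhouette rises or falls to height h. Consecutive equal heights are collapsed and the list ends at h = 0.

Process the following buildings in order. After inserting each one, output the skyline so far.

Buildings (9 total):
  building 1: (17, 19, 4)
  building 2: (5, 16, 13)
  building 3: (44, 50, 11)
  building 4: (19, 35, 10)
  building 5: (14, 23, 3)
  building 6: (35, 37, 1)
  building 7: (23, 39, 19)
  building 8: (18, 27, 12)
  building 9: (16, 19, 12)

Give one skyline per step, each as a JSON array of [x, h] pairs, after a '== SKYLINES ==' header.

== SKYLINES ==
[[17,4],[19,0]]
[[5,13],[16,0],[17,4],[19,0]]
[[5,13],[16,0],[17,4],[19,0],[44,11],[50,0]]
[[5,13],[16,0],[17,4],[19,10],[35,0],[44,11],[50,0]]
[[5,13],[16,3],[17,4],[19,10],[35,0],[44,11],[50,0]]
[[5,13],[16,3],[17,4],[19,10],[35,1],[37,0],[44,11],[50,0]]
[[5,13],[16,3],[17,4],[19,10],[23,19],[39,0],[44,11],[50,0]]
[[5,13],[16,3],[17,4],[18,12],[23,19],[39,0],[44,11],[50,0]]
[[5,13],[16,12],[23,19],[39,0],[44,11],[50,0]]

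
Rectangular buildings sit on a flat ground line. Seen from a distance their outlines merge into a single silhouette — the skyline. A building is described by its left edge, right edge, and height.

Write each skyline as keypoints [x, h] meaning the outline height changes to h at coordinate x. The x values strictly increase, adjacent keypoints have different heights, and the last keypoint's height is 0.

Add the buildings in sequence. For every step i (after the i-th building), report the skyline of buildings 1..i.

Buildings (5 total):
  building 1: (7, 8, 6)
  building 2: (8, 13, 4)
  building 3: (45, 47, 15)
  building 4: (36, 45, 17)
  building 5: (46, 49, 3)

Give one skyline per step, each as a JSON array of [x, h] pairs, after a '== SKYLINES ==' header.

== SKYLINES ==
[[7,6],[8,0]]
[[7,6],[8,4],[13,0]]
[[7,6],[8,4],[13,0],[45,15],[47,0]]
[[7,6],[8,4],[13,0],[36,17],[45,15],[47,0]]
[[7,6],[8,4],[13,0],[36,17],[45,15],[47,3],[49,0]]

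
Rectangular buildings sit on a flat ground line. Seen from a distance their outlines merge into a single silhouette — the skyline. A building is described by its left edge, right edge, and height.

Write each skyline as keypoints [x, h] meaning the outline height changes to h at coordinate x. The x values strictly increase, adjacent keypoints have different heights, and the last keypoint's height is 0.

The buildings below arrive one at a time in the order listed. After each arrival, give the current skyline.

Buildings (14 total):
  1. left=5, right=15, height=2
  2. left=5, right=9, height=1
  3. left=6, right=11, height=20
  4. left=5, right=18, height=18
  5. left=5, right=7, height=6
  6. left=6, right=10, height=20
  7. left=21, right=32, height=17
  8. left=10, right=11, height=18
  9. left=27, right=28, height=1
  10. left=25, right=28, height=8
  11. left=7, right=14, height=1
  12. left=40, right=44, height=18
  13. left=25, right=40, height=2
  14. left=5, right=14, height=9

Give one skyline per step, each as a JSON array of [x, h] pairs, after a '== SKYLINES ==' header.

== SKYLINES ==
[[5,2],[15,0]]
[[5,2],[15,0]]
[[5,2],[6,20],[11,2],[15,0]]
[[5,18],[6,20],[11,18],[18,0]]
[[5,18],[6,20],[11,18],[18,0]]
[[5,18],[6,20],[11,18],[18,0]]
[[5,18],[6,20],[11,18],[18,0],[21,17],[32,0]]
[[5,18],[6,20],[11,18],[18,0],[21,17],[32,0]]
[[5,18],[6,20],[11,18],[18,0],[21,17],[32,0]]
[[5,18],[6,20],[11,18],[18,0],[21,17],[32,0]]
[[5,18],[6,20],[11,18],[18,0],[21,17],[32,0]]
[[5,18],[6,20],[11,18],[18,0],[21,17],[32,0],[40,18],[44,0]]
[[5,18],[6,20],[11,18],[18,0],[21,17],[32,2],[40,18],[44,0]]
[[5,18],[6,20],[11,18],[18,0],[21,17],[32,2],[40,18],[44,0]]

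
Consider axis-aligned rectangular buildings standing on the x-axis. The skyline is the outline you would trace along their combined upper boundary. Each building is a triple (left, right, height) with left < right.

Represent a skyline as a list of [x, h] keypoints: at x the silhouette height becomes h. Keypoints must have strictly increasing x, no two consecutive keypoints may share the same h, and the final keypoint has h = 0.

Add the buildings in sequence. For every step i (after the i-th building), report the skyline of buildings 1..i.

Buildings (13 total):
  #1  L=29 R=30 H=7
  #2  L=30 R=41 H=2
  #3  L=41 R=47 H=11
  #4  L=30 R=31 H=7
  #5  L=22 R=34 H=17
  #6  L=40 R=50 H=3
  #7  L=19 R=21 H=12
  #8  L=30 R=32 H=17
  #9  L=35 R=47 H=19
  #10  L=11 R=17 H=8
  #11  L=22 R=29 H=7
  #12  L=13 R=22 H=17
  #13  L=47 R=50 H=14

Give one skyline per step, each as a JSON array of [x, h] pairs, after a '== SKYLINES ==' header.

== SKYLINES ==
[[29,7],[30,0]]
[[29,7],[30,2],[41,0]]
[[29,7],[30,2],[41,11],[47,0]]
[[29,7],[31,2],[41,11],[47,0]]
[[22,17],[34,2],[41,11],[47,0]]
[[22,17],[34,2],[40,3],[41,11],[47,3],[50,0]]
[[19,12],[21,0],[22,17],[34,2],[40,3],[41,11],[47,3],[50,0]]
[[19,12],[21,0],[22,17],[34,2],[40,3],[41,11],[47,3],[50,0]]
[[19,12],[21,0],[22,17],[34,2],[35,19],[47,3],[50,0]]
[[11,8],[17,0],[19,12],[21,0],[22,17],[34,2],[35,19],[47,3],[50,0]]
[[11,8],[17,0],[19,12],[21,0],[22,17],[34,2],[35,19],[47,3],[50,0]]
[[11,8],[13,17],[34,2],[35,19],[47,3],[50,0]]
[[11,8],[13,17],[34,2],[35,19],[47,14],[50,0]]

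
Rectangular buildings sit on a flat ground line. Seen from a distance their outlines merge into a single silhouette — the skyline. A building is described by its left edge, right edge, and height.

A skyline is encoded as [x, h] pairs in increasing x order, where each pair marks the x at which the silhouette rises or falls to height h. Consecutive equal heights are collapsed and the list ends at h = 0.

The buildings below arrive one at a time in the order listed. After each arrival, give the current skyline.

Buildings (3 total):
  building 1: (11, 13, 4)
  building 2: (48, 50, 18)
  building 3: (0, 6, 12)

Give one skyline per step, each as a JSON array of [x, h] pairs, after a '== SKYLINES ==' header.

== SKYLINES ==
[[11,4],[13,0]]
[[11,4],[13,0],[48,18],[50,0]]
[[0,12],[6,0],[11,4],[13,0],[48,18],[50,0]]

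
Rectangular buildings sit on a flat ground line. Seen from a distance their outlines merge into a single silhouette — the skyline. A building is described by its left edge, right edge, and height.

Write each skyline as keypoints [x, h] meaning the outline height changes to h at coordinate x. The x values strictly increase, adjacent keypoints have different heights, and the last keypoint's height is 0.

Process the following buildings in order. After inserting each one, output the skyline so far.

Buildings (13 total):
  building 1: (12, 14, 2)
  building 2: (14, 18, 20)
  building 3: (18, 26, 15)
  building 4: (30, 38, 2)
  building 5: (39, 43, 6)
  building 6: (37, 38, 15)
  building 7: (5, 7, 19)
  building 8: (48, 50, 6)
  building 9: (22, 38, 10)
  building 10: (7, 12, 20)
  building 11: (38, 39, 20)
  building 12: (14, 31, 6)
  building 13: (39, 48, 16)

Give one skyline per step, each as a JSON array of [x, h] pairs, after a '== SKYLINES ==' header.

== SKYLINES ==
[[12,2],[14,0]]
[[12,2],[14,20],[18,0]]
[[12,2],[14,20],[18,15],[26,0]]
[[12,2],[14,20],[18,15],[26,0],[30,2],[38,0]]
[[12,2],[14,20],[18,15],[26,0],[30,2],[38,0],[39,6],[43,0]]
[[12,2],[14,20],[18,15],[26,0],[30,2],[37,15],[38,0],[39,6],[43,0]]
[[5,19],[7,0],[12,2],[14,20],[18,15],[26,0],[30,2],[37,15],[38,0],[39,6],[43,0]]
[[5,19],[7,0],[12,2],[14,20],[18,15],[26,0],[30,2],[37,15],[38,0],[39,6],[43,0],[48,6],[50,0]]
[[5,19],[7,0],[12,2],[14,20],[18,15],[26,10],[37,15],[38,0],[39,6],[43,0],[48,6],[50,0]]
[[5,19],[7,20],[12,2],[14,20],[18,15],[26,10],[37,15],[38,0],[39,6],[43,0],[48,6],[50,0]]
[[5,19],[7,20],[12,2],[14,20],[18,15],[26,10],[37,15],[38,20],[39,6],[43,0],[48,6],[50,0]]
[[5,19],[7,20],[12,2],[14,20],[18,15],[26,10],[37,15],[38,20],[39,6],[43,0],[48,6],[50,0]]
[[5,19],[7,20],[12,2],[14,20],[18,15],[26,10],[37,15],[38,20],[39,16],[48,6],[50,0]]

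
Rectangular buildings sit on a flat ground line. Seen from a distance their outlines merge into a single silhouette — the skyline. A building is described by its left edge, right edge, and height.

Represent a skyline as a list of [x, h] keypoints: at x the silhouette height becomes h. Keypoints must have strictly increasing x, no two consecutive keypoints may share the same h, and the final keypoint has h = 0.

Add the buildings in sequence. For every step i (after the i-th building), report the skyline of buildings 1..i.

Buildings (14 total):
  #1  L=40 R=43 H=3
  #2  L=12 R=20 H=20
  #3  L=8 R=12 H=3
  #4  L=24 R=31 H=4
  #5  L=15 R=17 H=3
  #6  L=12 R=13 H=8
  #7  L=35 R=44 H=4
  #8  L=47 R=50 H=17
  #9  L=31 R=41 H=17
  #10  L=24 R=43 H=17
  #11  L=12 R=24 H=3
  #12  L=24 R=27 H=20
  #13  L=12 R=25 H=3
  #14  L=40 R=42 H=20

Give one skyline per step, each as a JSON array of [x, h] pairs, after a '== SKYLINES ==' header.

== SKYLINES ==
[[40,3],[43,0]]
[[12,20],[20,0],[40,3],[43,0]]
[[8,3],[12,20],[20,0],[40,3],[43,0]]
[[8,3],[12,20],[20,0],[24,4],[31,0],[40,3],[43,0]]
[[8,3],[12,20],[20,0],[24,4],[31,0],[40,3],[43,0]]
[[8,3],[12,20],[20,0],[24,4],[31,0],[40,3],[43,0]]
[[8,3],[12,20],[20,0],[24,4],[31,0],[35,4],[44,0]]
[[8,3],[12,20],[20,0],[24,4],[31,0],[35,4],[44,0],[47,17],[50,0]]
[[8,3],[12,20],[20,0],[24,4],[31,17],[41,4],[44,0],[47,17],[50,0]]
[[8,3],[12,20],[20,0],[24,17],[43,4],[44,0],[47,17],[50,0]]
[[8,3],[12,20],[20,3],[24,17],[43,4],[44,0],[47,17],[50,0]]
[[8,3],[12,20],[20,3],[24,20],[27,17],[43,4],[44,0],[47,17],[50,0]]
[[8,3],[12,20],[20,3],[24,20],[27,17],[43,4],[44,0],[47,17],[50,0]]
[[8,3],[12,20],[20,3],[24,20],[27,17],[40,20],[42,17],[43,4],[44,0],[47,17],[50,0]]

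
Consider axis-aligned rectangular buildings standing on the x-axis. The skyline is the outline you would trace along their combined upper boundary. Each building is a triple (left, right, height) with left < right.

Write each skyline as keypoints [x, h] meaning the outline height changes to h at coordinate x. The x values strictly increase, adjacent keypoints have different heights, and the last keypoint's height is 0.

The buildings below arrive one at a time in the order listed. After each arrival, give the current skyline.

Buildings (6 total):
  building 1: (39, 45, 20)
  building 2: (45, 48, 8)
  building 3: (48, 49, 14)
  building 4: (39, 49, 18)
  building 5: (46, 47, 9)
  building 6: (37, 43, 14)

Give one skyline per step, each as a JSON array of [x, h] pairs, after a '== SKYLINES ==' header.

== SKYLINES ==
[[39,20],[45,0]]
[[39,20],[45,8],[48,0]]
[[39,20],[45,8],[48,14],[49,0]]
[[39,20],[45,18],[49,0]]
[[39,20],[45,18],[49,0]]
[[37,14],[39,20],[45,18],[49,0]]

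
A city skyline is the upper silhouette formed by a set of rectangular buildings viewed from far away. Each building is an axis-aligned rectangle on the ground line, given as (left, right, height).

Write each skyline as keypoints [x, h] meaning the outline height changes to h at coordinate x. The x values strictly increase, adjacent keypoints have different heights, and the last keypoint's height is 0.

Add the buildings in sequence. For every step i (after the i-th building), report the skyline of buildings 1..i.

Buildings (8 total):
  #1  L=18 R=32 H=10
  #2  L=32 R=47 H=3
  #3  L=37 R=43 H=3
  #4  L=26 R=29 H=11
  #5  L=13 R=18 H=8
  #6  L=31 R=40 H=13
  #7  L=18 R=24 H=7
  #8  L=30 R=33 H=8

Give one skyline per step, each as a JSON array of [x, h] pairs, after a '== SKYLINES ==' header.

== SKYLINES ==
[[18,10],[32,0]]
[[18,10],[32,3],[47,0]]
[[18,10],[32,3],[47,0]]
[[18,10],[26,11],[29,10],[32,3],[47,0]]
[[13,8],[18,10],[26,11],[29,10],[32,3],[47,0]]
[[13,8],[18,10],[26,11],[29,10],[31,13],[40,3],[47,0]]
[[13,8],[18,10],[26,11],[29,10],[31,13],[40,3],[47,0]]
[[13,8],[18,10],[26,11],[29,10],[31,13],[40,3],[47,0]]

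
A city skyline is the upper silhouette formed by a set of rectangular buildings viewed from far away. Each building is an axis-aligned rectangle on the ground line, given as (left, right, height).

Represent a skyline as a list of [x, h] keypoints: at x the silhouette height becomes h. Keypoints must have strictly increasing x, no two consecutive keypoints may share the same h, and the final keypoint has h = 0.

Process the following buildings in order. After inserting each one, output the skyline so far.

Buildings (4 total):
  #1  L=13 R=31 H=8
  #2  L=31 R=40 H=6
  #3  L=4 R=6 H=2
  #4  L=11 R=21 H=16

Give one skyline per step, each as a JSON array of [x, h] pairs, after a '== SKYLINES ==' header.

== SKYLINES ==
[[13,8],[31,0]]
[[13,8],[31,6],[40,0]]
[[4,2],[6,0],[13,8],[31,6],[40,0]]
[[4,2],[6,0],[11,16],[21,8],[31,6],[40,0]]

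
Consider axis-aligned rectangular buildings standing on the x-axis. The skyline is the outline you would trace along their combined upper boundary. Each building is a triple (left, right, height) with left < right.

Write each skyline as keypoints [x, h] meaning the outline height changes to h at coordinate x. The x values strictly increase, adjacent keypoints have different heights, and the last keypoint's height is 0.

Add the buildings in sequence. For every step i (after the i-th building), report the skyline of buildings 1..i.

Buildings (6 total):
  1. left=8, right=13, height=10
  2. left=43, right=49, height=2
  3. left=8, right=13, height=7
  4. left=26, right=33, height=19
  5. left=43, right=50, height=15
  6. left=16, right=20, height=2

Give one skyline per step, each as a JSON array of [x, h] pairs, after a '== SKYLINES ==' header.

== SKYLINES ==
[[8,10],[13,0]]
[[8,10],[13,0],[43,2],[49,0]]
[[8,10],[13,0],[43,2],[49,0]]
[[8,10],[13,0],[26,19],[33,0],[43,2],[49,0]]
[[8,10],[13,0],[26,19],[33,0],[43,15],[50,0]]
[[8,10],[13,0],[16,2],[20,0],[26,19],[33,0],[43,15],[50,0]]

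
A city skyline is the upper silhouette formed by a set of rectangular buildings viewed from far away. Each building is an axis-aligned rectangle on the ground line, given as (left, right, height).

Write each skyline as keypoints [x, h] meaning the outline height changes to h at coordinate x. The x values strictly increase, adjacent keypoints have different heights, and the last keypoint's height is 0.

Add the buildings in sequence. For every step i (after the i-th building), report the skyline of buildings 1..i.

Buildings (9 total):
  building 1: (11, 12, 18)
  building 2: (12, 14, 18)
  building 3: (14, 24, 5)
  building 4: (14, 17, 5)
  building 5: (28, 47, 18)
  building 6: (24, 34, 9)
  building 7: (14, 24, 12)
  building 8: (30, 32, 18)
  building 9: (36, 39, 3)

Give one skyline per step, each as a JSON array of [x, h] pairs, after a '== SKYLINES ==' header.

== SKYLINES ==
[[11,18],[12,0]]
[[11,18],[14,0]]
[[11,18],[14,5],[24,0]]
[[11,18],[14,5],[24,0]]
[[11,18],[14,5],[24,0],[28,18],[47,0]]
[[11,18],[14,5],[24,9],[28,18],[47,0]]
[[11,18],[14,12],[24,9],[28,18],[47,0]]
[[11,18],[14,12],[24,9],[28,18],[47,0]]
[[11,18],[14,12],[24,9],[28,18],[47,0]]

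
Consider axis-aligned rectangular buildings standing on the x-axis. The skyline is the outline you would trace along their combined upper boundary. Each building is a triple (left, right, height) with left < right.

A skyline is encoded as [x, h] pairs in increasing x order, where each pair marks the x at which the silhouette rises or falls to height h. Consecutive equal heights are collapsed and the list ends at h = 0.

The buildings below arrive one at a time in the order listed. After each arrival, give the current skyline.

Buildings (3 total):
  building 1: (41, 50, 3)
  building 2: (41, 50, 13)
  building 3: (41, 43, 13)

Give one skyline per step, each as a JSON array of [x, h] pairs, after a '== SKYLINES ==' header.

== SKYLINES ==
[[41,3],[50,0]]
[[41,13],[50,0]]
[[41,13],[50,0]]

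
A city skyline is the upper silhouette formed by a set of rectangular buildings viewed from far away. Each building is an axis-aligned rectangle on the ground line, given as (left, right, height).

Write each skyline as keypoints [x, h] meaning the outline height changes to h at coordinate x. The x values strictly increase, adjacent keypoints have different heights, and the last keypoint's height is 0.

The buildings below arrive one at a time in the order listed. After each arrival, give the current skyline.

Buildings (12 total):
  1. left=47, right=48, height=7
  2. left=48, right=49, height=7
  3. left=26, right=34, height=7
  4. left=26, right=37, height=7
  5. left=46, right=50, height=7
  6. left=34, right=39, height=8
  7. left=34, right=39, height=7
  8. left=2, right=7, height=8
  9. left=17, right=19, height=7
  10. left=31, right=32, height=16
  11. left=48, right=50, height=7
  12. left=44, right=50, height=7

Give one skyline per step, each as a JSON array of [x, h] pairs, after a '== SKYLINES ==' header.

== SKYLINES ==
[[47,7],[48,0]]
[[47,7],[49,0]]
[[26,7],[34,0],[47,7],[49,0]]
[[26,7],[37,0],[47,7],[49,0]]
[[26,7],[37,0],[46,7],[50,0]]
[[26,7],[34,8],[39,0],[46,7],[50,0]]
[[26,7],[34,8],[39,0],[46,7],[50,0]]
[[2,8],[7,0],[26,7],[34,8],[39,0],[46,7],[50,0]]
[[2,8],[7,0],[17,7],[19,0],[26,7],[34,8],[39,0],[46,7],[50,0]]
[[2,8],[7,0],[17,7],[19,0],[26,7],[31,16],[32,7],[34,8],[39,0],[46,7],[50,0]]
[[2,8],[7,0],[17,7],[19,0],[26,7],[31,16],[32,7],[34,8],[39,0],[46,7],[50,0]]
[[2,8],[7,0],[17,7],[19,0],[26,7],[31,16],[32,7],[34,8],[39,0],[44,7],[50,0]]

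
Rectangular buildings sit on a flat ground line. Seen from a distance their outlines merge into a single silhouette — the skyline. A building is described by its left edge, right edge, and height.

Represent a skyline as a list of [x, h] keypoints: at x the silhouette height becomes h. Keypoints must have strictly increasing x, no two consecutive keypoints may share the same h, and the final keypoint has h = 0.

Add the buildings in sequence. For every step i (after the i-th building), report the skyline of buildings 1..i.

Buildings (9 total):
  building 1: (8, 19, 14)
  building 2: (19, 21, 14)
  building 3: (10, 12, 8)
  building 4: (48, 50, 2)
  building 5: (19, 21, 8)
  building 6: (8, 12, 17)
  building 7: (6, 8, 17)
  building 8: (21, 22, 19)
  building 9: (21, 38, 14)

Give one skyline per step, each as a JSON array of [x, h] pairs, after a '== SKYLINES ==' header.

== SKYLINES ==
[[8,14],[19,0]]
[[8,14],[21,0]]
[[8,14],[21,0]]
[[8,14],[21,0],[48,2],[50,0]]
[[8,14],[21,0],[48,2],[50,0]]
[[8,17],[12,14],[21,0],[48,2],[50,0]]
[[6,17],[12,14],[21,0],[48,2],[50,0]]
[[6,17],[12,14],[21,19],[22,0],[48,2],[50,0]]
[[6,17],[12,14],[21,19],[22,14],[38,0],[48,2],[50,0]]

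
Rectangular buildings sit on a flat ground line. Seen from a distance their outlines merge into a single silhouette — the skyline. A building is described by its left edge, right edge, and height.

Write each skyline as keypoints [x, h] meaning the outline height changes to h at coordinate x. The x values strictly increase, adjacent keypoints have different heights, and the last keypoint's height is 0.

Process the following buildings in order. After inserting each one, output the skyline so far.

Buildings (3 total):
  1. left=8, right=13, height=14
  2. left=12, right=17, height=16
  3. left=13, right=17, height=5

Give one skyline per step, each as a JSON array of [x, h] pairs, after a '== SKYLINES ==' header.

== SKYLINES ==
[[8,14],[13,0]]
[[8,14],[12,16],[17,0]]
[[8,14],[12,16],[17,0]]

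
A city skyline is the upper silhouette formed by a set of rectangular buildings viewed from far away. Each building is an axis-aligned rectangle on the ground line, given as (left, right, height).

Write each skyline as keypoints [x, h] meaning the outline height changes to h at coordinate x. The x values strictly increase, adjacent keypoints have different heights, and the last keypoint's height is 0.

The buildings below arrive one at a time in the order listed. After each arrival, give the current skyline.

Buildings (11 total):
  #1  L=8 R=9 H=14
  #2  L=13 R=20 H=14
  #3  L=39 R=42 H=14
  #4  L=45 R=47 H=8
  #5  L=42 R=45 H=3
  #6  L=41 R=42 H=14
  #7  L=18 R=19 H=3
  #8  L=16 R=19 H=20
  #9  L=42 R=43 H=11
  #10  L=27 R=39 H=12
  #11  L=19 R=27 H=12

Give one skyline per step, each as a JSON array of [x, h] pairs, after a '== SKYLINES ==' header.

== SKYLINES ==
[[8,14],[9,0]]
[[8,14],[9,0],[13,14],[20,0]]
[[8,14],[9,0],[13,14],[20,0],[39,14],[42,0]]
[[8,14],[9,0],[13,14],[20,0],[39,14],[42,0],[45,8],[47,0]]
[[8,14],[9,0],[13,14],[20,0],[39,14],[42,3],[45,8],[47,0]]
[[8,14],[9,0],[13,14],[20,0],[39,14],[42,3],[45,8],[47,0]]
[[8,14],[9,0],[13,14],[20,0],[39,14],[42,3],[45,8],[47,0]]
[[8,14],[9,0],[13,14],[16,20],[19,14],[20,0],[39,14],[42,3],[45,8],[47,0]]
[[8,14],[9,0],[13,14],[16,20],[19,14],[20,0],[39,14],[42,11],[43,3],[45,8],[47,0]]
[[8,14],[9,0],[13,14],[16,20],[19,14],[20,0],[27,12],[39,14],[42,11],[43,3],[45,8],[47,0]]
[[8,14],[9,0],[13,14],[16,20],[19,14],[20,12],[39,14],[42,11],[43,3],[45,8],[47,0]]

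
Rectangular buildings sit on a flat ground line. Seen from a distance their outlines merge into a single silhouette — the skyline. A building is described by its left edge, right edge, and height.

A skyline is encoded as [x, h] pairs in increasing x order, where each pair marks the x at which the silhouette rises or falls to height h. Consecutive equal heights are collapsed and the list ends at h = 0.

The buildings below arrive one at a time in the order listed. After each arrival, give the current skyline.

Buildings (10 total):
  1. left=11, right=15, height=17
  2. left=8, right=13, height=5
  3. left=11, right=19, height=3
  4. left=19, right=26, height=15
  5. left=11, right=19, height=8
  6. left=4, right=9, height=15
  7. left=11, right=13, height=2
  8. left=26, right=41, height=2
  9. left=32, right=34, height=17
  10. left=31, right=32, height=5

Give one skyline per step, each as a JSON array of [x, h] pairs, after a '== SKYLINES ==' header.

== SKYLINES ==
[[11,17],[15,0]]
[[8,5],[11,17],[15,0]]
[[8,5],[11,17],[15,3],[19,0]]
[[8,5],[11,17],[15,3],[19,15],[26,0]]
[[8,5],[11,17],[15,8],[19,15],[26,0]]
[[4,15],[9,5],[11,17],[15,8],[19,15],[26,0]]
[[4,15],[9,5],[11,17],[15,8],[19,15],[26,0]]
[[4,15],[9,5],[11,17],[15,8],[19,15],[26,2],[41,0]]
[[4,15],[9,5],[11,17],[15,8],[19,15],[26,2],[32,17],[34,2],[41,0]]
[[4,15],[9,5],[11,17],[15,8],[19,15],[26,2],[31,5],[32,17],[34,2],[41,0]]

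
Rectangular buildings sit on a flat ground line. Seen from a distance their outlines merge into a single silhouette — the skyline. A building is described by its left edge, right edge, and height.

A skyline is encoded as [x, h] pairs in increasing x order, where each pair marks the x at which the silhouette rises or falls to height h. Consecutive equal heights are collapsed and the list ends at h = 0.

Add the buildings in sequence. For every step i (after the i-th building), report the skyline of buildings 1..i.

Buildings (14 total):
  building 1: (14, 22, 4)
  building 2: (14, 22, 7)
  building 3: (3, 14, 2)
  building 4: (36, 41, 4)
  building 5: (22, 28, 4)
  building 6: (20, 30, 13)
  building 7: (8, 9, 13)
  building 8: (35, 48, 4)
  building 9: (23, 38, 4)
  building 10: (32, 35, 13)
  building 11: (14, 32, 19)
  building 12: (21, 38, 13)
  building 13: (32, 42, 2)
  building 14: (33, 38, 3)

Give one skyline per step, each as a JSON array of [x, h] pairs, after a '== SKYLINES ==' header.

== SKYLINES ==
[[14,4],[22,0]]
[[14,7],[22,0]]
[[3,2],[14,7],[22,0]]
[[3,2],[14,7],[22,0],[36,4],[41,0]]
[[3,2],[14,7],[22,4],[28,0],[36,4],[41,0]]
[[3,2],[14,7],[20,13],[30,0],[36,4],[41,0]]
[[3,2],[8,13],[9,2],[14,7],[20,13],[30,0],[36,4],[41,0]]
[[3,2],[8,13],[9,2],[14,7],[20,13],[30,0],[35,4],[48,0]]
[[3,2],[8,13],[9,2],[14,7],[20,13],[30,4],[48,0]]
[[3,2],[8,13],[9,2],[14,7],[20,13],[30,4],[32,13],[35,4],[48,0]]
[[3,2],[8,13],[9,2],[14,19],[32,13],[35,4],[48,0]]
[[3,2],[8,13],[9,2],[14,19],[32,13],[38,4],[48,0]]
[[3,2],[8,13],[9,2],[14,19],[32,13],[38,4],[48,0]]
[[3,2],[8,13],[9,2],[14,19],[32,13],[38,4],[48,0]]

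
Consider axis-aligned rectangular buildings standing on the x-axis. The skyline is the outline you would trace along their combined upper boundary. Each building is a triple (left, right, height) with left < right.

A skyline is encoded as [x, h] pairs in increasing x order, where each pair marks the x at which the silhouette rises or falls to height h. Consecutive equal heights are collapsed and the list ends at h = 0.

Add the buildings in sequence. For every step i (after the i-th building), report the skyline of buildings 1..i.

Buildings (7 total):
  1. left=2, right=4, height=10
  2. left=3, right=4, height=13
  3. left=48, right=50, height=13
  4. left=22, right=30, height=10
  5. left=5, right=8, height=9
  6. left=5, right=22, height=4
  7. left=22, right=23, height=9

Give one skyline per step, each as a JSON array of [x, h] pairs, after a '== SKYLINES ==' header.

== SKYLINES ==
[[2,10],[4,0]]
[[2,10],[3,13],[4,0]]
[[2,10],[3,13],[4,0],[48,13],[50,0]]
[[2,10],[3,13],[4,0],[22,10],[30,0],[48,13],[50,0]]
[[2,10],[3,13],[4,0],[5,9],[8,0],[22,10],[30,0],[48,13],[50,0]]
[[2,10],[3,13],[4,0],[5,9],[8,4],[22,10],[30,0],[48,13],[50,0]]
[[2,10],[3,13],[4,0],[5,9],[8,4],[22,10],[30,0],[48,13],[50,0]]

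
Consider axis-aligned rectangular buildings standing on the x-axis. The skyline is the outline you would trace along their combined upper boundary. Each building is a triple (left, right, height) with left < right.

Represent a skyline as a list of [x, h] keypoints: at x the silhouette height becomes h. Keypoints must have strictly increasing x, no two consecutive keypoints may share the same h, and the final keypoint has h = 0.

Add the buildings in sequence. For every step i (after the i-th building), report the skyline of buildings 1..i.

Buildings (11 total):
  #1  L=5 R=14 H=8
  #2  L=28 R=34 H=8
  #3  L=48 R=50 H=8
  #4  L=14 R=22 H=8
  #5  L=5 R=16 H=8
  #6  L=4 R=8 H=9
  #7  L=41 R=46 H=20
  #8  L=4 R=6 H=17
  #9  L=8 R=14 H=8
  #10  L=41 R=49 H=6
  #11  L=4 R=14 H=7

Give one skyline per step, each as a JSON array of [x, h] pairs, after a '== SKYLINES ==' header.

== SKYLINES ==
[[5,8],[14,0]]
[[5,8],[14,0],[28,8],[34,0]]
[[5,8],[14,0],[28,8],[34,0],[48,8],[50,0]]
[[5,8],[22,0],[28,8],[34,0],[48,8],[50,0]]
[[5,8],[22,0],[28,8],[34,0],[48,8],[50,0]]
[[4,9],[8,8],[22,0],[28,8],[34,0],[48,8],[50,0]]
[[4,9],[8,8],[22,0],[28,8],[34,0],[41,20],[46,0],[48,8],[50,0]]
[[4,17],[6,9],[8,8],[22,0],[28,8],[34,0],[41,20],[46,0],[48,8],[50,0]]
[[4,17],[6,9],[8,8],[22,0],[28,8],[34,0],[41,20],[46,0],[48,8],[50,0]]
[[4,17],[6,9],[8,8],[22,0],[28,8],[34,0],[41,20],[46,6],[48,8],[50,0]]
[[4,17],[6,9],[8,8],[22,0],[28,8],[34,0],[41,20],[46,6],[48,8],[50,0]]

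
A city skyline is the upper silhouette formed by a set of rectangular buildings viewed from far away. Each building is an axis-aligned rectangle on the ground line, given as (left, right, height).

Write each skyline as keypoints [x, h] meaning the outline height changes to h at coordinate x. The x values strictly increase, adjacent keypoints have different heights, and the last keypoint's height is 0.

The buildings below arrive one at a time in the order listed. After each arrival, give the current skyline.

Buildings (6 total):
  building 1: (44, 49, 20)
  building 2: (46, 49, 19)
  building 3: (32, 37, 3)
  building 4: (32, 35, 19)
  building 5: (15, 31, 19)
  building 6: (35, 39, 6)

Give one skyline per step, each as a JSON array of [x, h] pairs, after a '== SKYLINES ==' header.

== SKYLINES ==
[[44,20],[49,0]]
[[44,20],[49,0]]
[[32,3],[37,0],[44,20],[49,0]]
[[32,19],[35,3],[37,0],[44,20],[49,0]]
[[15,19],[31,0],[32,19],[35,3],[37,0],[44,20],[49,0]]
[[15,19],[31,0],[32,19],[35,6],[39,0],[44,20],[49,0]]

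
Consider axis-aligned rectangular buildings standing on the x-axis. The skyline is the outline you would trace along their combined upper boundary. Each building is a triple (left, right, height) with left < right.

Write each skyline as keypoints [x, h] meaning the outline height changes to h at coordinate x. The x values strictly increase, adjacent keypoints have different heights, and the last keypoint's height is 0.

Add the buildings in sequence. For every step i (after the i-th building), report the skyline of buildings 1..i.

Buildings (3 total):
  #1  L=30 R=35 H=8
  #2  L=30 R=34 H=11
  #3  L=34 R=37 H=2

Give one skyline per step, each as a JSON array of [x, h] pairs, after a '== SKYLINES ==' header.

== SKYLINES ==
[[30,8],[35,0]]
[[30,11],[34,8],[35,0]]
[[30,11],[34,8],[35,2],[37,0]]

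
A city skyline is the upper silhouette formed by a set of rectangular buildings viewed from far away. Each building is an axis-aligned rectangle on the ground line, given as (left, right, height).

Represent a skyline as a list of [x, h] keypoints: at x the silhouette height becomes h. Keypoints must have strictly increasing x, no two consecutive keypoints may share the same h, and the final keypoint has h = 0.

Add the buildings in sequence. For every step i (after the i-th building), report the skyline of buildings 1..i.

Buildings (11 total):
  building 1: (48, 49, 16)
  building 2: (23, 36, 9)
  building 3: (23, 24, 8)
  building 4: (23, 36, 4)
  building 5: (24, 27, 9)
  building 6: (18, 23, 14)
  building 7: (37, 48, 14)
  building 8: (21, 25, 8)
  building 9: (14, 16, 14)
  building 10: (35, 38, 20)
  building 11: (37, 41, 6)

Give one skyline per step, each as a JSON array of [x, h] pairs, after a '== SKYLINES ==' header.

== SKYLINES ==
[[48,16],[49,0]]
[[23,9],[36,0],[48,16],[49,0]]
[[23,9],[36,0],[48,16],[49,0]]
[[23,9],[36,0],[48,16],[49,0]]
[[23,9],[36,0],[48,16],[49,0]]
[[18,14],[23,9],[36,0],[48,16],[49,0]]
[[18,14],[23,9],[36,0],[37,14],[48,16],[49,0]]
[[18,14],[23,9],[36,0],[37,14],[48,16],[49,0]]
[[14,14],[16,0],[18,14],[23,9],[36,0],[37,14],[48,16],[49,0]]
[[14,14],[16,0],[18,14],[23,9],[35,20],[38,14],[48,16],[49,0]]
[[14,14],[16,0],[18,14],[23,9],[35,20],[38,14],[48,16],[49,0]]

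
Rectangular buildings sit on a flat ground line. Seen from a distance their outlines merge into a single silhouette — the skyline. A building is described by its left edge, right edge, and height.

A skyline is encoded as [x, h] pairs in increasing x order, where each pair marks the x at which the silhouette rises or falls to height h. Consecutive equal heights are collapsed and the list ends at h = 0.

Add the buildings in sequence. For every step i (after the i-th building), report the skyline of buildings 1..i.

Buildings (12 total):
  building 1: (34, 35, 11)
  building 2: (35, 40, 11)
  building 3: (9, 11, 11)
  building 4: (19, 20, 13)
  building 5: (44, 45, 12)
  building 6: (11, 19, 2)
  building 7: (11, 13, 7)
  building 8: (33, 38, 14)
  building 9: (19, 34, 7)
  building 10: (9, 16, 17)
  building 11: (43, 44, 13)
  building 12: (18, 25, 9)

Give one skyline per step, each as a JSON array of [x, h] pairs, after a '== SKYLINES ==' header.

== SKYLINES ==
[[34,11],[35,0]]
[[34,11],[40,0]]
[[9,11],[11,0],[34,11],[40,0]]
[[9,11],[11,0],[19,13],[20,0],[34,11],[40,0]]
[[9,11],[11,0],[19,13],[20,0],[34,11],[40,0],[44,12],[45,0]]
[[9,11],[11,2],[19,13],[20,0],[34,11],[40,0],[44,12],[45,0]]
[[9,11],[11,7],[13,2],[19,13],[20,0],[34,11],[40,0],[44,12],[45,0]]
[[9,11],[11,7],[13,2],[19,13],[20,0],[33,14],[38,11],[40,0],[44,12],[45,0]]
[[9,11],[11,7],[13,2],[19,13],[20,7],[33,14],[38,11],[40,0],[44,12],[45,0]]
[[9,17],[16,2],[19,13],[20,7],[33,14],[38,11],[40,0],[44,12],[45,0]]
[[9,17],[16,2],[19,13],[20,7],[33,14],[38,11],[40,0],[43,13],[44,12],[45,0]]
[[9,17],[16,2],[18,9],[19,13],[20,9],[25,7],[33,14],[38,11],[40,0],[43,13],[44,12],[45,0]]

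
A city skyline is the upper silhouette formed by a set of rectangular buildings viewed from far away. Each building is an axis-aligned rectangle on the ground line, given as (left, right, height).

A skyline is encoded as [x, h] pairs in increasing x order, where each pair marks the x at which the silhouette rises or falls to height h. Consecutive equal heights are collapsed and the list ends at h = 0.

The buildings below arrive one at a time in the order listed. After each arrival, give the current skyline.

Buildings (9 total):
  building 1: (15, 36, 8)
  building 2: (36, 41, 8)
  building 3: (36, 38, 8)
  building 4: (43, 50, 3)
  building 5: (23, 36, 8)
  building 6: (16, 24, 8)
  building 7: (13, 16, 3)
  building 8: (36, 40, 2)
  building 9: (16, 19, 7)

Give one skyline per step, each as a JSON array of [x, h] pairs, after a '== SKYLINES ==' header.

== SKYLINES ==
[[15,8],[36,0]]
[[15,8],[41,0]]
[[15,8],[41,0]]
[[15,8],[41,0],[43,3],[50,0]]
[[15,8],[41,0],[43,3],[50,0]]
[[15,8],[41,0],[43,3],[50,0]]
[[13,3],[15,8],[41,0],[43,3],[50,0]]
[[13,3],[15,8],[41,0],[43,3],[50,0]]
[[13,3],[15,8],[41,0],[43,3],[50,0]]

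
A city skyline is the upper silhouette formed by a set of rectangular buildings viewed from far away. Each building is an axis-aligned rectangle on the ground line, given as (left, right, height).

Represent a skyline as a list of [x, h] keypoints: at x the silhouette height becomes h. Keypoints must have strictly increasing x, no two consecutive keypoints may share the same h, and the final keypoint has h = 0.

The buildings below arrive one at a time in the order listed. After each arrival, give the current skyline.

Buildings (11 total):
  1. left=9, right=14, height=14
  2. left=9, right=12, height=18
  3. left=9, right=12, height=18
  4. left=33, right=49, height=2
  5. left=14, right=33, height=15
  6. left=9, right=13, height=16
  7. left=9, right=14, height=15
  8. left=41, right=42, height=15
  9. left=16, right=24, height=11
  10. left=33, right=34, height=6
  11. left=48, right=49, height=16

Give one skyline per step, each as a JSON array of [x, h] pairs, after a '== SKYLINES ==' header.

== SKYLINES ==
[[9,14],[14,0]]
[[9,18],[12,14],[14,0]]
[[9,18],[12,14],[14,0]]
[[9,18],[12,14],[14,0],[33,2],[49,0]]
[[9,18],[12,14],[14,15],[33,2],[49,0]]
[[9,18],[12,16],[13,14],[14,15],[33,2],[49,0]]
[[9,18],[12,16],[13,15],[33,2],[49,0]]
[[9,18],[12,16],[13,15],[33,2],[41,15],[42,2],[49,0]]
[[9,18],[12,16],[13,15],[33,2],[41,15],[42,2],[49,0]]
[[9,18],[12,16],[13,15],[33,6],[34,2],[41,15],[42,2],[49,0]]
[[9,18],[12,16],[13,15],[33,6],[34,2],[41,15],[42,2],[48,16],[49,0]]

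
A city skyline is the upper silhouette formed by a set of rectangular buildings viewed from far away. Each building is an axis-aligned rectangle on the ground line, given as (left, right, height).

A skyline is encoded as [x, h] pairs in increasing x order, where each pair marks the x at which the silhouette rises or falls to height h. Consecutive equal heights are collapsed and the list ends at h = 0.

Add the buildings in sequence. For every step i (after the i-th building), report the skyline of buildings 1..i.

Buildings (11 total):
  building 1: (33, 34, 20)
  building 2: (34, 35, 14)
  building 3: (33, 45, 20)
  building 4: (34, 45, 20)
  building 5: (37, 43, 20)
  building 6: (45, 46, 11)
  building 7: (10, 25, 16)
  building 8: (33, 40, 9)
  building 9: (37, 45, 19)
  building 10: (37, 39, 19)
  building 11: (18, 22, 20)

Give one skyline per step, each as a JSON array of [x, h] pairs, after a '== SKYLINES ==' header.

== SKYLINES ==
[[33,20],[34,0]]
[[33,20],[34,14],[35,0]]
[[33,20],[45,0]]
[[33,20],[45,0]]
[[33,20],[45,0]]
[[33,20],[45,11],[46,0]]
[[10,16],[25,0],[33,20],[45,11],[46,0]]
[[10,16],[25,0],[33,20],[45,11],[46,0]]
[[10,16],[25,0],[33,20],[45,11],[46,0]]
[[10,16],[25,0],[33,20],[45,11],[46,0]]
[[10,16],[18,20],[22,16],[25,0],[33,20],[45,11],[46,0]]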